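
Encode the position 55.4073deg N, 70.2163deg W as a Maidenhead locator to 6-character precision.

Offset from 180°W / 90°S: lon 109.7837°, lat 145.4073°.
Field: lon ⌊109.7837/20⌋ = 5 → F; lat ⌊145.4073/10⌋ = 14 → O.
Square: lon ⌊9.7837/2⌋ = 4; lat ⌊5.4073/1⌋ = 5.
Subsquare: lon ⌊1.7837/0.0833333⌋ = 21 → v; lat ⌊0.4073/0.0416667⌋ = 9 → j.

FO45vj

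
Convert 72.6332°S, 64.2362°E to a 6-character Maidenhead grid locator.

MB27ci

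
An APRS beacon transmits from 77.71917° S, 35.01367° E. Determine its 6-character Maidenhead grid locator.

KB72mg

Add 180° to longitude and 90° to latitude: 215.0137, 12.2808.
Field: lon ⌊215.0137/20⌋ = 10 → K; lat ⌊12.2808/10⌋ = 1 → B.
Square: lon ⌊15.0137/2⌋ = 7; lat ⌊2.2808/1⌋ = 2.
Subsquare: lon ⌊1.0137/0.0833333⌋ = 12 → m; lat ⌊0.2808/0.0416667⌋ = 6 → g.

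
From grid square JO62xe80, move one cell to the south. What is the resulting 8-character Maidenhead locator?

Latitude extended square 0; −1 → -1, wraps to 9, carry into subsquare.
Latitude subsquare e = 4; −1 → 3 = d.
The longitude characters are unchanged.

JO62xd89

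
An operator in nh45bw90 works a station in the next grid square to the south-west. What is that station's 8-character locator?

NH45bv89

Longitude extended square 9; −1 → 8.
Latitude extended square 0; −1 → -1, wraps to 9, carry into subsquare.
Latitude subsquare w = 22; −1 → 21 = v.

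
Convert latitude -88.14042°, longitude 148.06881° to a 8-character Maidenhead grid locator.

Shift to the Maidenhead origin (180°W, 90°S): lon 328.06881, lat 1.85958.
Field: 328.06881/20 → 16 → Q, 1.85958/10 → 0 → A; chars QA.
Square: 8.06881/2 → 4, 1.85958/1 → 1; chars 41.
Subsquare: 0.06881/0.0833333 → 0 → a, 0.85958/0.0416667 → 20 → u; chars au.
Extended square: 0.06881/0.00833333 → 8, 0.02625/0.00416667 → 6; chars 86.

QA41au86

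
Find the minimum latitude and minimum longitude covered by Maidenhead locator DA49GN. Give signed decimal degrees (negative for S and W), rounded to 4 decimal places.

-80.4583, -111.5000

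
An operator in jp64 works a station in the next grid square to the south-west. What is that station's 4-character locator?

Longitude square 6; −1 → 5.
Latitude square 4; −1 → 3.

JP53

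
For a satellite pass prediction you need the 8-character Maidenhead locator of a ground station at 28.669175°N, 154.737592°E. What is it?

QL78iq80

Offset from 180°W / 90°S: lon 334.73759°, lat 118.66917°.
Field: 334.73759/20 → 16 → Q, 118.66917/10 → 11 → L; chars QL.
Square: 14.73759/2 → 7, 8.66917/1 → 8; chars 78.
Subsquare: 0.73759/0.0833333 → 8 → i, 0.66917/0.0416667 → 16 → q; chars iq.
Extended square: 0.07093/0.00833333 → 8, 0.00251/0.00416667 → 0; chars 80.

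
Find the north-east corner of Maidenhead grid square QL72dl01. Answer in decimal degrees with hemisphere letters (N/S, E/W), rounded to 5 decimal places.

Field Q=16, L=11: +16·20° lon, +11·10° lat → SW at lon 140°, lat 20°.
Square 7, 2: +7·2° lon, +2·1° lat → SW at lon 154°, lat 22°.
Subsquare d=3, l=11: +3·0.0833333° lon, +11·0.0416667° lat → SW at lon 154.25°, lat 22.4583°.
Extended square 0, 1: +0·0.00833333° lon, +1·0.00416667° lat → SW at lon 154.25°, lat 22.4625°.
Cell spans 0.00833333° lon × 0.00416667° lat. NE corner is SW corner plus one full cell.
latitude 22.46667° N, longitude 154.25833° E.

22.46667° N, 154.25833° E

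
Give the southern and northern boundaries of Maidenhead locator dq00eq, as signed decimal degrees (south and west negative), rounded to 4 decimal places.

70.6667, 70.7083

Field D=3, Q=16: +3·20° lon, +16·10° lat → SW at lon -120°, lat 70°.
Square 0, 0: +0·2° lon, +0·1° lat → SW at lon -120°, lat 70°.
Subsquare e=4, q=16: +4·0.0833333° lon, +16·0.0416667° lat → SW at lon -119.667°, lat 70.6667°.
Cell spans 0.0833333° lon × 0.0416667° lat.
south 70.6667, north 70.7083.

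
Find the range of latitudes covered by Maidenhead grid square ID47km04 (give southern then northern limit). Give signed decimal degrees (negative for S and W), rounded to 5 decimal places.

Field I=8, D=3: +8·20° lon, +3·10° lat → SW at lon -20°, lat -60°.
Square 4, 7: +4·2° lon, +7·1° lat → SW at lon -12°, lat -53°.
Subsquare k=10, m=12: +10·0.0833333° lon, +12·0.0416667° lat → SW at lon -11.1667°, lat -52.5°.
Extended square 0, 4: +0·0.00833333° lon, +4·0.00416667° lat → SW at lon -11.1667°, lat -52.4833°.
Cell spans 0.00833333° lon × 0.00416667° lat.
south -52.48333, north -52.47917.

-52.48333, -52.47917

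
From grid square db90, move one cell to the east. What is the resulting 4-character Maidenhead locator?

EB00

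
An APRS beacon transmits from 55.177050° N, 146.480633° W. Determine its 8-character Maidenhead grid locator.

Offset from 180°W / 90°S: lon 33.51937°, lat 145.17705°.
Field: lon ⌊33.51937/20⌋ = 1 → B; lat ⌊145.17705/10⌋ = 14 → O.
Square: lon ⌊13.51937/2⌋ = 6; lat ⌊5.17705/1⌋ = 5.
Subsquare: lon ⌊1.51937/0.0833333⌋ = 18 → s; lat ⌊0.17705/0.0416667⌋ = 4 → e.
Extended square: lon ⌊0.01937/0.00833333⌋ = 2; lat ⌊0.01038/0.00416667⌋ = 2.

BO65se22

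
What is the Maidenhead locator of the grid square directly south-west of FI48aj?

Longitude subsquare a = 0; −1 → -1, wraps to 23 = x, carry into square.
Longitude square 4; −1 → 3.
Latitude subsquare j = 9; −1 → 8 = i.

FI38xi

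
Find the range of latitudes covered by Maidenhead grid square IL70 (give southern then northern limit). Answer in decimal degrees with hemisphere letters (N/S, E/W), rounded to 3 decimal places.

20.000° N, 21.000° N

Field I=8, L=11: +8·20° lon, +11·10° lat → SW at lon -20°, lat 20°.
Square 7, 0: +7·2° lon, +0·1° lat → SW at lon -6°, lat 20°.
Cell spans 2° lon × 1° lat.
south 20.000° N, north 21.000° N.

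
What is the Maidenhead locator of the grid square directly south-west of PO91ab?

PO81xa

Longitude subsquare a = 0; −1 → -1, wraps to 23 = x, carry into square.
Longitude square 9; −1 → 8.
Latitude subsquare b = 1; −1 → 0 = a.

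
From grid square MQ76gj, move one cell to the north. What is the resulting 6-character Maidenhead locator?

Latitude subsquare j = 9; +1 → 10 = k.
The longitude characters are unchanged.

MQ76gk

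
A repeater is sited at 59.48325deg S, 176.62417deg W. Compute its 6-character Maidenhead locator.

Add 180° to longitude and 90° to latitude: 3.3758, 30.5168.
Field: 3.3758/20 → 0 → A, 30.5168/10 → 3 → D; chars AD.
Square: 3.3758/2 → 1, 0.5168/1 → 0; chars 10.
Subsquare: 1.3758/0.0833333 → 16 → q, 0.5168/0.0416667 → 12 → m; chars qm.

AD10qm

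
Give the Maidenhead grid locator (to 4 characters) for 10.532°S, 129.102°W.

CH59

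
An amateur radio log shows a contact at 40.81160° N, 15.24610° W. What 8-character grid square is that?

IN20jt04

Offset from 180°W / 90°S: lon 164.75390°, lat 130.81160°.
Field: 164.75390/20 → 8 → I, 130.81160/10 → 13 → N; chars IN.
Square: 4.75390/2 → 2, 0.81160/1 → 0; chars 20.
Subsquare: 0.75390/0.0833333 → 9 → j, 0.81160/0.0416667 → 19 → t; chars jt.
Extended square: 0.00390/0.00833333 → 0, 0.01993/0.00416667 → 4; chars 04.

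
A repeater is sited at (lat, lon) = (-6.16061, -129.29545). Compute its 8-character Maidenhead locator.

Offset from 180°W / 90°S: lon 50.70455°, lat 83.83939°.
Field (20°×10°, letters A–R): 50.70455/20 → 2 → C, 83.83939/10 → 8 → I; chars CI.
Square (2°×1°, digits 0–9): 10.70455/2 → 5, 3.83939/1 → 3; chars 53.
Subsquare (5′×2.5′, letters a–x): 0.70455/0.0833333 → 8 → i, 0.83939/0.0416667 → 20 → u; chars iu.
Extended square (30″×15″, digits 0–9): 0.03788/0.00833333 → 4, 0.00606/0.00416667 → 1; chars 41.

CI53iu41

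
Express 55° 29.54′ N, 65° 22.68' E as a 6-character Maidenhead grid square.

MO25ql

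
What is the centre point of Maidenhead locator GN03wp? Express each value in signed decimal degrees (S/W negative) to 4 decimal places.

43.6458, -58.1250

Field G=6, N=13: +6·20° lon, +13·10° lat → SW at lon -60°, lat 40°.
Square 0, 3: +0·2° lon, +3·1° lat → SW at lon -60°, lat 43°.
Subsquare w=22, p=15: +22·0.0833333° lon, +15·0.0416667° lat → SW at lon -58.1667°, lat 43.625°.
Cell spans 0.0833333° lon × 0.0416667° lat. Centre is SW corner plus half of each.
latitude 43.6458, longitude -58.1250.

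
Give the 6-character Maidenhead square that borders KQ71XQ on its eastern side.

Longitude subsquare x = 23; +1 → 24, wraps to 0 = a, carry into square.
Longitude square 7; +1 → 8.
The latitude characters are unchanged.

KQ81aq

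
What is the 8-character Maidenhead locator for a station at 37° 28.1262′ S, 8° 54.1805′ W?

IF52nm17

Shift to the Maidenhead origin (180°W, 90°S): lon 171.09699, lat 52.53123.
Field: 171.09699/20 → 8 → I, 52.53123/10 → 5 → F; chars IF.
Square: 11.09699/2 → 5, 2.53123/1 → 2; chars 52.
Subsquare: 1.09699/0.0833333 → 13 → n, 0.53123/0.0416667 → 12 → m; chars nm.
Extended square: 0.01366/0.00833333 → 1, 0.03123/0.00416667 → 7; chars 17.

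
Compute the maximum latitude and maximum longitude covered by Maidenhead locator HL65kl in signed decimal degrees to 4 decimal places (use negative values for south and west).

25.5000, -27.0833

Field H=7, L=11: +7·20° lon, +11·10° lat → SW at lon -40°, lat 20°.
Square 6, 5: +6·2° lon, +5·1° lat → SW at lon -28°, lat 25°.
Subsquare k=10, l=11: +10·0.0833333° lon, +11·0.0416667° lat → SW at lon -27.1667°, lat 25.4583°.
Cell spans 0.0833333° lon × 0.0416667° lat. NE corner is SW corner plus one full cell.
latitude 25.5000, longitude -27.0833.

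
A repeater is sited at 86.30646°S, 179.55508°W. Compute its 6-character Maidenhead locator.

Offset from 180°W / 90°S: lon 0.4449°, lat 3.6935°.
Field: 0.4449/20 → 0 → A, 3.6935/10 → 0 → A; chars AA.
Square: 0.4449/2 → 0, 3.6935/1 → 3; chars 03.
Subsquare: 0.4449/0.0833333 → 5 → f, 0.6935/0.0416667 → 16 → q; chars fq.

AA03fq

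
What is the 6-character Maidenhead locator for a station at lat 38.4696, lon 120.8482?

Add 180° to longitude and 90° to latitude: 300.8482, 128.4696.
Field (20°×10°, letters A–R): lon ⌊300.8482/20⌋ = 15 → P; lat ⌊128.4696/10⌋ = 12 → M.
Square (2°×1°, digits 0–9): lon ⌊0.8482/2⌋ = 0; lat ⌊8.4696/1⌋ = 8.
Subsquare (5′×2.5′, letters a–x): lon ⌊0.8482/0.0833333⌋ = 10 → k; lat ⌊0.4696/0.0416667⌋ = 11 → l.

PM08kl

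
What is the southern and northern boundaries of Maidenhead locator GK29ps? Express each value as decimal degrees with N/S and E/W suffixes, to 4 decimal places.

19.7500° N, 19.7917° N

Field G=6, K=10: +6·20° lon, +10·10° lat → SW at lon -60°, lat 10°.
Square 2, 9: +2·2° lon, +9·1° lat → SW at lon -56°, lat 19°.
Subsquare p=15, s=18: +15·0.0833333° lon, +18·0.0416667° lat → SW at lon -54.75°, lat 19.75°.
Cell spans 0.0833333° lon × 0.0416667° lat.
south 19.7500° N, north 19.7917° N.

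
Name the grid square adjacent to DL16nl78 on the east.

DL16nl88

Longitude extended square 7; +1 → 8.
The latitude characters are unchanged.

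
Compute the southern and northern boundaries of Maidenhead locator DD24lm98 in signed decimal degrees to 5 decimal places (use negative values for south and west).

-55.46667, -55.46250

Field D=3, D=3: +3·20° lon, +3·10° lat → SW at lon -120°, lat -60°.
Square 2, 4: +2·2° lon, +4·1° lat → SW at lon -116°, lat -56°.
Subsquare l=11, m=12: +11·0.0833333° lon, +12·0.0416667° lat → SW at lon -115.083°, lat -55.5°.
Extended square 9, 8: +9·0.00833333° lon, +8·0.00416667° lat → SW at lon -115.008°, lat -55.4667°.
Cell spans 0.00833333° lon × 0.00416667° lat.
south -55.46667, north -55.46250.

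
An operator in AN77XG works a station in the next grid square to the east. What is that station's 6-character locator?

AN87ag

Longitude subsquare x = 23; +1 → 24, wraps to 0 = a, carry into square.
Longitude square 7; +1 → 8.
The latitude characters are unchanged.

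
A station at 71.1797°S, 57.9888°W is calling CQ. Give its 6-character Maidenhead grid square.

GB18at

Shift to the Maidenhead origin (180°W, 90°S): lon 122.0112, lat 18.8203.
Field (20°×10°, letters A–R): lon ⌊122.0112/20⌋ = 6 → G; lat ⌊18.8203/10⌋ = 1 → B.
Square (2°×1°, digits 0–9): lon ⌊2.0112/2⌋ = 1; lat ⌊8.8203/1⌋ = 8.
Subsquare (5′×2.5′, letters a–x): lon ⌊0.0112/0.0833333⌋ = 0 → a; lat ⌊0.8203/0.0416667⌋ = 19 → t.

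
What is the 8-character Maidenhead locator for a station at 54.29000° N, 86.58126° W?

EO64rg09

Shift to the Maidenhead origin (180°W, 90°S): lon 93.41874, lat 144.29000.
Field: 93.41874/20 → 4 → E, 144.29000/10 → 14 → O; chars EO.
Square: 13.41874/2 → 6, 4.29000/1 → 4; chars 64.
Subsquare: 1.41874/0.0833333 → 17 → r, 0.29000/0.0416667 → 6 → g; chars rg.
Extended square: 0.00207/0.00833333 → 0, 0.04000/0.00416667 → 9; chars 09.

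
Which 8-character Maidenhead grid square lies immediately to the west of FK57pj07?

Longitude extended square 0; −1 → -1, wraps to 9, carry into subsquare.
Longitude subsquare p = 15; −1 → 14 = o.
The latitude characters are unchanged.

FK57oj97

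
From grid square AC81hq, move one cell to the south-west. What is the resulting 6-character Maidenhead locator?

AC81gp

Longitude subsquare h = 7; −1 → 6 = g.
Latitude subsquare q = 16; −1 → 15 = p.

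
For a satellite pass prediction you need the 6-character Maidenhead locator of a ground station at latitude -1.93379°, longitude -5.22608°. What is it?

Offset from 180°W / 90°S: lon 174.7739°, lat 88.0662°.
Field: lon ⌊174.7739/20⌋ = 8 → I; lat ⌊88.0662/10⌋ = 8 → I.
Square: lon ⌊14.7739/2⌋ = 7; lat ⌊8.0662/1⌋ = 8.
Subsquare: lon ⌊0.7739/0.0833333⌋ = 9 → j; lat ⌊0.0662/0.0416667⌋ = 1 → b.

II78jb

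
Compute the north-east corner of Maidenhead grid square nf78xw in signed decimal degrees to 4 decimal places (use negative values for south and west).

-31.0417, 96.0000

Field N=13, F=5: +13·20° lon, +5·10° lat → SW at lon 80°, lat -40°.
Square 7, 8: +7·2° lon, +8·1° lat → SW at lon 94°, lat -32°.
Subsquare x=23, w=22: +23·0.0833333° lon, +22·0.0416667° lat → SW at lon 95.9167°, lat -31.0833°.
Cell spans 0.0833333° lon × 0.0416667° lat. NE corner is SW corner plus one full cell.
latitude -31.0417, longitude 96.0000.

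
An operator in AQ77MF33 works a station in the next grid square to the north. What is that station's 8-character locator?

AQ77mf34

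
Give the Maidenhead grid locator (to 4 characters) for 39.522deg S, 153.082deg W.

BF30

Shift to the Maidenhead origin (180°W, 90°S): lon 26.92, lat 50.48.
Field: lon ⌊26.92/20⌋ = 1 → B; lat ⌊50.48/10⌋ = 5 → F.
Square: lon ⌊6.92/2⌋ = 3; lat ⌊0.48/1⌋ = 0.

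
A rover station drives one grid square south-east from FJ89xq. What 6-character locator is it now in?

FJ99ap

Longitude subsquare x = 23; +1 → 24, wraps to 0 = a, carry into square.
Longitude square 8; +1 → 9.
Latitude subsquare q = 16; −1 → 15 = p.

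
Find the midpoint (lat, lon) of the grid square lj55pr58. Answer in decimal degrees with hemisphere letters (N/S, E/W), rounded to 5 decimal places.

5.74375° N, 51.29583° E

Field L=11, J=9: +11·20° lon, +9·10° lat → SW at lon 40°, lat 0°.
Square 5, 5: +5·2° lon, +5·1° lat → SW at lon 50°, lat 5°.
Subsquare p=15, r=17: +15·0.0833333° lon, +17·0.0416667° lat → SW at lon 51.25°, lat 5.70833°.
Extended square 5, 8: +5·0.00833333° lon, +8·0.00416667° lat → SW at lon 51.2917°, lat 5.74167°.
Cell spans 0.00833333° lon × 0.00416667° lat. Centre is SW corner plus half of each.
latitude 5.74375° N, longitude 51.29583° E.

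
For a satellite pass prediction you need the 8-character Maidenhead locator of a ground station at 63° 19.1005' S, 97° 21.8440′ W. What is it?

Offset from 180°W / 90°S: lon 82.63593°, lat 26.68166°.
Field: lon ⌊82.63593/20⌋ = 4 → E; lat ⌊26.68166/10⌋ = 2 → C.
Square: lon ⌊2.63593/2⌋ = 1; lat ⌊6.68166/1⌋ = 6.
Subsquare: lon ⌊0.63593/0.0833333⌋ = 7 → h; lat ⌊0.68166/0.0416667⌋ = 16 → q.
Extended square: lon ⌊0.05260/0.00833333⌋ = 6; lat ⌊0.01499/0.00416667⌋ = 3.

EC16hq63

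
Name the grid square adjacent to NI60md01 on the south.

NI60md00

Latitude extended square 1; −1 → 0.
The longitude characters are unchanged.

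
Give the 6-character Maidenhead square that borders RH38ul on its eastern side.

Longitude subsquare u = 20; +1 → 21 = v.
The latitude characters are unchanged.

RH38vl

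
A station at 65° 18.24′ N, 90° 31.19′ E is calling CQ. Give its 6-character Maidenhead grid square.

NP55gh

Shift to the Maidenhead origin (180°W, 90°S): lon 270.5198, lat 155.3040.
Field: 270.5198/20 → 13 → N, 155.3040/10 → 15 → P; chars NP.
Square: 10.5198/2 → 5, 5.3040/1 → 5; chars 55.
Subsquare: 0.5198/0.0833333 → 6 → g, 0.3040/0.0416667 → 7 → h; chars gh.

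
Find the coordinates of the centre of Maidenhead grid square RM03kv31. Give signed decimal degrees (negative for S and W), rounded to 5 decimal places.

33.88125, 160.86250

Field R=17, M=12: +17·20° lon, +12·10° lat → SW at lon 160°, lat 30°.
Square 0, 3: +0·2° lon, +3·1° lat → SW at lon 160°, lat 33°.
Subsquare k=10, v=21: +10·0.0833333° lon, +21·0.0416667° lat → SW at lon 160.833°, lat 33.875°.
Extended square 3, 1: +3·0.00833333° lon, +1·0.00416667° lat → SW at lon 160.858°, lat 33.8792°.
Cell spans 0.00833333° lon × 0.00416667° lat. Centre is SW corner plus half of each.
latitude 33.88125, longitude 160.86250.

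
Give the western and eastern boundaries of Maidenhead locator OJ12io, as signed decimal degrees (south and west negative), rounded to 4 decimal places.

Field O=14, J=9: +14·20° lon, +9·10° lat → SW at lon 100°, lat 0°.
Square 1, 2: +1·2° lon, +2·1° lat → SW at lon 102°, lat 2°.
Subsquare i=8, o=14: +8·0.0833333° lon, +14·0.0416667° lat → SW at lon 102.667°, lat 2.58333°.
Cell spans 0.0833333° lon × 0.0416667° lat.
west 102.6667, east 102.7500.

102.6667, 102.7500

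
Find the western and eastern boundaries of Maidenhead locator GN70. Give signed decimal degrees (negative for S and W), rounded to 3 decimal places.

Field G=6, N=13: +6·20° lon, +13·10° lat → SW at lon -60°, lat 40°.
Square 7, 0: +7·2° lon, +0·1° lat → SW at lon -46°, lat 40°.
Cell spans 2° lon × 1° lat.
west -46.000, east -44.000.

-46.000, -44.000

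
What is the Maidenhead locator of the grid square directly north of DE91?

Latitude square 1; +1 → 2.
The longitude characters are unchanged.

DE92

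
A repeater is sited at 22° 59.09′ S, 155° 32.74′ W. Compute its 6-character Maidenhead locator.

BG27fa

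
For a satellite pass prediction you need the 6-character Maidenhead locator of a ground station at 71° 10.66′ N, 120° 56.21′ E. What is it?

Add 180° to longitude and 90° to latitude: 300.9368, 161.1777.
Field (20°×10°, letters A–R): 300.9368/20 → 15 → P, 161.1777/10 → 16 → Q; chars PQ.
Square (2°×1°, digits 0–9): 0.9368/2 → 0, 1.1777/1 → 1; chars 01.
Subsquare (5′×2.5′, letters a–x): 0.9368/0.0833333 → 11 → l, 0.1777/0.0416667 → 4 → e; chars le.

PQ01le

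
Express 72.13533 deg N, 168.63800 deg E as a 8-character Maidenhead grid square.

RQ42hd62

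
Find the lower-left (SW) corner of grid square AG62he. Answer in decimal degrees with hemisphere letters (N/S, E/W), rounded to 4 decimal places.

27.8333° S, 167.4167° W

Field A=0, G=6: +0·20° lon, +6·10° lat → SW at lon -180°, lat -30°.
Square 6, 2: +6·2° lon, +2·1° lat → SW at lon -168°, lat -28°.
Subsquare h=7, e=4: +7·0.0833333° lon, +4·0.0416667° lat → SW at lon -167.417°, lat -27.8333°.
latitude 27.8333° S, longitude 167.4167° W.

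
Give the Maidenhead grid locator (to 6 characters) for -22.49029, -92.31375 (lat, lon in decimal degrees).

EG37um

Shift to the Maidenhead origin (180°W, 90°S): lon 87.6863, lat 67.5097.
Field: 87.6863/20 → 4 → E, 67.5097/10 → 6 → G; chars EG.
Square: 7.6863/2 → 3, 7.5097/1 → 7; chars 37.
Subsquare: 1.6863/0.0833333 → 20 → u, 0.5097/0.0416667 → 12 → m; chars um.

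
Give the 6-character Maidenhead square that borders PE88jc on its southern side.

Latitude subsquare c = 2; −1 → 1 = b.
The longitude characters are unchanged.

PE88jb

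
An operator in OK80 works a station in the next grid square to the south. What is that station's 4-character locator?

Latitude square 0; −1 → -1, wraps to 9, carry into field.
Latitude field K = 10; −1 → 9 = J.
The longitude characters are unchanged.

OJ89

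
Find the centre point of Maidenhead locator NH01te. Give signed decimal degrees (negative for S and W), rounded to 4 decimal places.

Field N=13, H=7: +13·20° lon, +7·10° lat → SW at lon 80°, lat -20°.
Square 0, 1: +0·2° lon, +1·1° lat → SW at lon 80°, lat -19°.
Subsquare t=19, e=4: +19·0.0833333° lon, +4·0.0416667° lat → SW at lon 81.5833°, lat -18.8333°.
Cell spans 0.0833333° lon × 0.0416667° lat. Centre is SW corner plus half of each.
latitude -18.8125, longitude 81.6250.

-18.8125, 81.6250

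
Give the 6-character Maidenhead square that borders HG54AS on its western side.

Longitude subsquare a = 0; −1 → -1, wraps to 23 = x, carry into square.
Longitude square 5; −1 → 4.
The latitude characters are unchanged.

HG44xs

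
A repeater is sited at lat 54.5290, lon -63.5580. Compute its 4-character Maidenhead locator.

Add 180° to longitude and 90° to latitude: 116.44, 144.53.
Field: 116.44/20 → 5 → F, 144.53/10 → 14 → O; chars FO.
Square: 16.44/2 → 8, 4.53/1 → 4; chars 84.

FO84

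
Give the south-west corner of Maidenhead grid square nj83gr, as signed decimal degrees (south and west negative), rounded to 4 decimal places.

Field N=13, J=9: +13·20° lon, +9·10° lat → SW at lon 80°, lat 0°.
Square 8, 3: +8·2° lon, +3·1° lat → SW at lon 96°, lat 3°.
Subsquare g=6, r=17: +6·0.0833333° lon, +17·0.0416667° lat → SW at lon 96.5°, lat 3.70833°.
latitude 3.7083, longitude 96.5000.

3.7083, 96.5000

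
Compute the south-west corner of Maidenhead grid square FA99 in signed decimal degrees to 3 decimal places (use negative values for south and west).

Field F=5, A=0: +5·20° lon, +0·10° lat → SW at lon -80°, lat -90°.
Square 9, 9: +9·2° lon, +9·1° lat → SW at lon -62°, lat -81°.
latitude -81.000, longitude -62.000.

-81.000, -62.000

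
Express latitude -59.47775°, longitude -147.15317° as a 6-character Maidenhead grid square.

BD60km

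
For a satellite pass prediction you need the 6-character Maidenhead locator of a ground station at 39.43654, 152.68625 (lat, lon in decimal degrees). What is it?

QM69ik

Add 180° to longitude and 90° to latitude: 332.6862, 129.4365.
Field: lon ⌊332.6862/20⌋ = 16 → Q; lat ⌊129.4365/10⌋ = 12 → M.
Square: lon ⌊12.6862/2⌋ = 6; lat ⌊9.4365/1⌋ = 9.
Subsquare: lon ⌊0.6862/0.0833333⌋ = 8 → i; lat ⌊0.4365/0.0416667⌋ = 10 → k.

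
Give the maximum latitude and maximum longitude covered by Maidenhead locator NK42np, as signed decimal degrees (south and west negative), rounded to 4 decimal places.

12.6667, 89.1667

Field N=13, K=10: +13·20° lon, +10·10° lat → SW at lon 80°, lat 10°.
Square 4, 2: +4·2° lon, +2·1° lat → SW at lon 88°, lat 12°.
Subsquare n=13, p=15: +13·0.0833333° lon, +15·0.0416667° lat → SW at lon 89.0833°, lat 12.625°.
Cell spans 0.0833333° lon × 0.0416667° lat. NE corner is SW corner plus one full cell.
latitude 12.6667, longitude 89.1667.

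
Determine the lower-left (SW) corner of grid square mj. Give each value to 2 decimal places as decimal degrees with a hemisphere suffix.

Field M=12, J=9: +12·20° lon, +9·10° lat → SW at lon 60°, lat 0°.
latitude 0.00° N, longitude 60.00° E.

0.00° N, 60.00° E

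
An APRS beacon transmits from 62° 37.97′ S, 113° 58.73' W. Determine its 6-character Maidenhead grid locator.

DC37ai

Offset from 180°W / 90°S: lon 66.0212°, lat 27.3672°.
Field: 66.0212/20 → 3 → D, 27.3672/10 → 2 → C; chars DC.
Square: 6.0212/2 → 3, 7.3672/1 → 7; chars 37.
Subsquare: 0.0212/0.0833333 → 0 → a, 0.3672/0.0416667 → 8 → i; chars ai.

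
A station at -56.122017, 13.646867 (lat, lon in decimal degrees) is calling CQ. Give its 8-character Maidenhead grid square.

Add 180° to longitude and 90° to latitude: 193.64687, 33.87798.
Field (20°×10°, letters A–R): 193.64687/20 → 9 → J, 33.87798/10 → 3 → D; chars JD.
Square (2°×1°, digits 0–9): 13.64687/2 → 6, 3.87798/1 → 3; chars 63.
Subsquare (5′×2.5′, letters a–x): 1.64687/0.0833333 → 19 → t, 0.87798/0.0416667 → 21 → v; chars tv.
Extended square (30″×15″, digits 0–9): 0.06353/0.00833333 → 7, 0.00298/0.00416667 → 0; chars 70.

JD63tv70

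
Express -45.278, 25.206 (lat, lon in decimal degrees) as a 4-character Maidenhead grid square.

Add 180° to longitude and 90° to latitude: 205.21, 44.72.
Field (20°×10°, letters A–R): lon ⌊205.21/20⌋ = 10 → K; lat ⌊44.72/10⌋ = 4 → E.
Square (2°×1°, digits 0–9): lon ⌊5.21/2⌋ = 2; lat ⌊4.72/1⌋ = 4.

KE24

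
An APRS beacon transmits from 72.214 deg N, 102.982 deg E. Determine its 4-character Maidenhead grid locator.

OQ12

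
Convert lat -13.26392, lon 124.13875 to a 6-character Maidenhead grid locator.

PH26br

Shift to the Maidenhead origin (180°W, 90°S): lon 304.1388, lat 76.7361.
Field: lon ⌊304.1388/20⌋ = 15 → P; lat ⌊76.7361/10⌋ = 7 → H.
Square: lon ⌊4.1388/2⌋ = 2; lat ⌊6.7361/1⌋ = 6.
Subsquare: lon ⌊0.1388/0.0833333⌋ = 1 → b; lat ⌊0.7361/0.0416667⌋ = 17 → r.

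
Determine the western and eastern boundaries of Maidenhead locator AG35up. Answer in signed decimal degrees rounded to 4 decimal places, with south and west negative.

-172.3333, -172.2500

Field A=0, G=6: +0·20° lon, +6·10° lat → SW at lon -180°, lat -30°.
Square 3, 5: +3·2° lon, +5·1° lat → SW at lon -174°, lat -25°.
Subsquare u=20, p=15: +20·0.0833333° lon, +15·0.0416667° lat → SW at lon -172.333°, lat -24.375°.
Cell spans 0.0833333° lon × 0.0416667° lat.
west -172.3333, east -172.2500.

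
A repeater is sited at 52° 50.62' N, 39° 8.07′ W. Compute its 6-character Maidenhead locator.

HO02ku

Shift to the Maidenhead origin (180°W, 90°S): lon 140.8655, lat 142.8437.
Field: lon ⌊140.8655/20⌋ = 7 → H; lat ⌊142.8437/10⌋ = 14 → O.
Square: lon ⌊0.8655/2⌋ = 0; lat ⌊2.8437/1⌋ = 2.
Subsquare: lon ⌊0.8655/0.0833333⌋ = 10 → k; lat ⌊0.8437/0.0416667⌋ = 20 → u.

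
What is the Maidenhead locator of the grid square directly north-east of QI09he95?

QI09ie06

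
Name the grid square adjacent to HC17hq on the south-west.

HC17gp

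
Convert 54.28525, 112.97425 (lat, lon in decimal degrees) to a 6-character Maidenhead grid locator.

OO64lg

Add 180° to longitude and 90° to latitude: 292.9742, 144.2852.
Field: 292.9742/20 → 14 → O, 144.2852/10 → 14 → O; chars OO.
Square: 12.9742/2 → 6, 4.2852/1 → 4; chars 64.
Subsquare: 0.9742/0.0833333 → 11 → l, 0.2852/0.0416667 → 6 → g; chars lg.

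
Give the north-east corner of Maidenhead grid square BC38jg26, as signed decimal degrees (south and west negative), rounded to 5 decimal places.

Field B=1, C=2: +1·20° lon, +2·10° lat → SW at lon -160°, lat -70°.
Square 3, 8: +3·2° lon, +8·1° lat → SW at lon -154°, lat -62°.
Subsquare j=9, g=6: +9·0.0833333° lon, +6·0.0416667° lat → SW at lon -153.25°, lat -61.75°.
Extended square 2, 6: +2·0.00833333° lon, +6·0.00416667° lat → SW at lon -153.233°, lat -61.725°.
Cell spans 0.00833333° lon × 0.00416667° lat. NE corner is SW corner plus one full cell.
latitude -61.72083, longitude -153.22500.

-61.72083, -153.22500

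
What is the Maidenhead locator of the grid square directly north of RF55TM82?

Latitude extended square 2; +1 → 3.
The longitude characters are unchanged.

RF55tm83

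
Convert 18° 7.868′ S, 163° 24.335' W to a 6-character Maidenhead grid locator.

AH81hu

Shift to the Maidenhead origin (180°W, 90°S): lon 16.5944, lat 71.8689.
Field (20°×10°, letters A–R): 16.5944/20 → 0 → A, 71.8689/10 → 7 → H; chars AH.
Square (2°×1°, digits 0–9): 16.5944/2 → 8, 1.8689/1 → 1; chars 81.
Subsquare (5′×2.5′, letters a–x): 0.5944/0.0833333 → 7 → h, 0.8689/0.0416667 → 20 → u; chars hu.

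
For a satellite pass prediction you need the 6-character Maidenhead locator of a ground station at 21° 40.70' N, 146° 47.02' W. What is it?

Add 180° to longitude and 90° to latitude: 33.2163, 111.6783.
Field (20°×10°, letters A–R): lon ⌊33.2163/20⌋ = 1 → B; lat ⌊111.6783/10⌋ = 11 → L.
Square (2°×1°, digits 0–9): lon ⌊13.2163/2⌋ = 6; lat ⌊1.6783/1⌋ = 1.
Subsquare (5′×2.5′, letters a–x): lon ⌊1.2163/0.0833333⌋ = 14 → o; lat ⌊0.6783/0.0416667⌋ = 16 → q.

BL61oq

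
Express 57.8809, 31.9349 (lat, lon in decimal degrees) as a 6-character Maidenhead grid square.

KO57xv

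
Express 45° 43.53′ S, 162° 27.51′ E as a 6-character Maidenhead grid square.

RE14fg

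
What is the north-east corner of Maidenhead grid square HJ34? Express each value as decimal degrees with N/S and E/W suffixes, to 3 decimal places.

5.000° N, 32.000° W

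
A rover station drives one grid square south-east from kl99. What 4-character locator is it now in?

Longitude square 9; +1 → 10, wraps to 0, carry into field.
Longitude field K = 10; +1 → 11 = L.
Latitude square 9; −1 → 8.

LL08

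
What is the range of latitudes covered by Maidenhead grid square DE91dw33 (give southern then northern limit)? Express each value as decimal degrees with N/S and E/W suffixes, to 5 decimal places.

48.07083° S, 48.06667° S

Field D=3, E=4: +3·20° lon, +4·10° lat → SW at lon -120°, lat -50°.
Square 9, 1: +9·2° lon, +1·1° lat → SW at lon -102°, lat -49°.
Subsquare d=3, w=22: +3·0.0833333° lon, +22·0.0416667° lat → SW at lon -101.75°, lat -48.0833°.
Extended square 3, 3: +3·0.00833333° lon, +3·0.00416667° lat → SW at lon -101.725°, lat -48.0708°.
Cell spans 0.00833333° lon × 0.00416667° lat.
south 48.07083° S, north 48.06667° S.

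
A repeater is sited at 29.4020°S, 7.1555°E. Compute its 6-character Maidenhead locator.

JG30no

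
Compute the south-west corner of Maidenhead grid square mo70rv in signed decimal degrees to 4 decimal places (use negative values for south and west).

50.8750, 75.4167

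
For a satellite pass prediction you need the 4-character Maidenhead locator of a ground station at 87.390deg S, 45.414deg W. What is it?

Shift to the Maidenhead origin (180°W, 90°S): lon 134.59, lat 2.61.
Field (20°×10°, letters A–R): lon ⌊134.59/20⌋ = 6 → G; lat ⌊2.61/10⌋ = 0 → A.
Square (2°×1°, digits 0–9): lon ⌊14.59/2⌋ = 7; lat ⌊2.61/1⌋ = 2.

GA72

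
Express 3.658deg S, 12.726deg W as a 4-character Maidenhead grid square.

Shift to the Maidenhead origin (180°W, 90°S): lon 167.27, lat 86.34.
Field: lon ⌊167.27/20⌋ = 8 → I; lat ⌊86.34/10⌋ = 8 → I.
Square: lon ⌊7.27/2⌋ = 3; lat ⌊6.34/1⌋ = 6.

II36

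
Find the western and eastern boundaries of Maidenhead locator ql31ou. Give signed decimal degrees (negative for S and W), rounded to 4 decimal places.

147.1667, 147.2500

Field Q=16, L=11: +16·20° lon, +11·10° lat → SW at lon 140°, lat 20°.
Square 3, 1: +3·2° lon, +1·1° lat → SW at lon 146°, lat 21°.
Subsquare o=14, u=20: +14·0.0833333° lon, +20·0.0416667° lat → SW at lon 147.167°, lat 21.8333°.
Cell spans 0.0833333° lon × 0.0416667° lat.
west 147.1667, east 147.2500.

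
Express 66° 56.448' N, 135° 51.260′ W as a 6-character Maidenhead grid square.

CP26bw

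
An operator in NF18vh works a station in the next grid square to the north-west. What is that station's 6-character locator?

Longitude subsquare v = 21; −1 → 20 = u.
Latitude subsquare h = 7; +1 → 8 = i.

NF18ui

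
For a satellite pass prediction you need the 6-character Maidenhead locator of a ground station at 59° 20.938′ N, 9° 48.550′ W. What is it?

IO59ci

Shift to the Maidenhead origin (180°W, 90°S): lon 170.1908, lat 149.3490.
Field: 170.1908/20 → 8 → I, 149.3490/10 → 14 → O; chars IO.
Square: 10.1908/2 → 5, 9.3490/1 → 9; chars 59.
Subsquare: 0.1908/0.0833333 → 2 → c, 0.3490/0.0416667 → 8 → i; chars ci.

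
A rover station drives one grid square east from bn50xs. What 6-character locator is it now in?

Longitude subsquare x = 23; +1 → 24, wraps to 0 = a, carry into square.
Longitude square 5; +1 → 6.
The latitude characters are unchanged.

BN60as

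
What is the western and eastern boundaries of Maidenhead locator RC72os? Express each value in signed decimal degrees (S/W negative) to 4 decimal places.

Field R=17, C=2: +17·20° lon, +2·10° lat → SW at lon 160°, lat -70°.
Square 7, 2: +7·2° lon, +2·1° lat → SW at lon 174°, lat -68°.
Subsquare o=14, s=18: +14·0.0833333° lon, +18·0.0416667° lat → SW at lon 175.167°, lat -67.25°.
Cell spans 0.0833333° lon × 0.0416667° lat.
west 175.1667, east 175.2500.

175.1667, 175.2500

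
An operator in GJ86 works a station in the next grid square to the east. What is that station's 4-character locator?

Longitude square 8; +1 → 9.
The latitude characters are unchanged.

GJ96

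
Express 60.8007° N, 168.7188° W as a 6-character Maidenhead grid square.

Offset from 180°W / 90°S: lon 11.2812°, lat 150.8007°.
Field (20°×10°, letters A–R): lon ⌊11.2812/20⌋ = 0 → A; lat ⌊150.8007/10⌋ = 15 → P.
Square (2°×1°, digits 0–9): lon ⌊11.2812/2⌋ = 5; lat ⌊0.8007/1⌋ = 0.
Subsquare (5′×2.5′, letters a–x): lon ⌊1.2812/0.0833333⌋ = 15 → p; lat ⌊0.8007/0.0416667⌋ = 19 → t.

AP50pt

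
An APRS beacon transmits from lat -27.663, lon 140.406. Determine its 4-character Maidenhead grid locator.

QG02

Shift to the Maidenhead origin (180°W, 90°S): lon 320.41, lat 62.34.
Field: 320.41/20 → 16 → Q, 62.34/10 → 6 → G; chars QG.
Square: 0.41/2 → 0, 2.34/1 → 2; chars 02.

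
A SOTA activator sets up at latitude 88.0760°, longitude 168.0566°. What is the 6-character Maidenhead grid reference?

RR48ab

Shift to the Maidenhead origin (180°W, 90°S): lon 348.0566, lat 178.0760.
Field: 348.0566/20 → 17 → R, 178.0760/10 → 17 → R; chars RR.
Square: 8.0566/2 → 4, 8.0760/1 → 8; chars 48.
Subsquare: 0.0566/0.0833333 → 0 → a, 0.0760/0.0416667 → 1 → b; chars ab.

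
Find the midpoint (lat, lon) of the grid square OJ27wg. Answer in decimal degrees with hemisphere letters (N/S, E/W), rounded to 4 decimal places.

7.2708° N, 105.8750° E

Field O=14, J=9: +14·20° lon, +9·10° lat → SW at lon 100°, lat 0°.
Square 2, 7: +2·2° lon, +7·1° lat → SW at lon 104°, lat 7°.
Subsquare w=22, g=6: +22·0.0833333° lon, +6·0.0416667° lat → SW at lon 105.833°, lat 7.25°.
Cell spans 0.0833333° lon × 0.0416667° lat. Centre is SW corner plus half of each.
latitude 7.2708° N, longitude 105.8750° E.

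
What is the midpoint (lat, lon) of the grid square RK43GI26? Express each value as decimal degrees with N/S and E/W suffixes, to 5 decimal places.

13.36042° N, 168.52083° E

Field R=17, K=10: +17·20° lon, +10·10° lat → SW at lon 160°, lat 10°.
Square 4, 3: +4·2° lon, +3·1° lat → SW at lon 168°, lat 13°.
Subsquare g=6, i=8: +6·0.0833333° lon, +8·0.0416667° lat → SW at lon 168.5°, lat 13.3333°.
Extended square 2, 6: +2·0.00833333° lon, +6·0.00416667° lat → SW at lon 168.517°, lat 13.3583°.
Cell spans 0.00833333° lon × 0.00416667° lat. Centre is SW corner plus half of each.
latitude 13.36042° N, longitude 168.52083° E.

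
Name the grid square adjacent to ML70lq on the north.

Latitude subsquare q = 16; +1 → 17 = r.
The longitude characters are unchanged.

ML70lr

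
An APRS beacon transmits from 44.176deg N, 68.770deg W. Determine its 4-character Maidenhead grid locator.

FN54

Shift to the Maidenhead origin (180°W, 90°S): lon 111.23, lat 134.18.
Field: 111.23/20 → 5 → F, 134.18/10 → 13 → N; chars FN.
Square: 11.23/2 → 5, 4.18/1 → 4; chars 54.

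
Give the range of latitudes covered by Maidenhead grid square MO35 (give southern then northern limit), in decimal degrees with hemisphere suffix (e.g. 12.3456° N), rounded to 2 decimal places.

55.00° N, 56.00° N

Field M=12, O=14: +12·20° lon, +14·10° lat → SW at lon 60°, lat 50°.
Square 3, 5: +3·2° lon, +5·1° lat → SW at lon 66°, lat 55°.
Cell spans 2° lon × 1° lat.
south 55.00° N, north 56.00° N.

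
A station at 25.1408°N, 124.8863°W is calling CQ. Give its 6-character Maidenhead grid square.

CL75nd

Shift to the Maidenhead origin (180°W, 90°S): lon 55.1137, lat 115.1408.
Field (20°×10°, letters A–R): 55.1137/20 → 2 → C, 115.1408/10 → 11 → L; chars CL.
Square (2°×1°, digits 0–9): 15.1137/2 → 7, 5.1408/1 → 5; chars 75.
Subsquare (5′×2.5′, letters a–x): 1.1137/0.0833333 → 13 → n, 0.1408/0.0416667 → 3 → d; chars nd.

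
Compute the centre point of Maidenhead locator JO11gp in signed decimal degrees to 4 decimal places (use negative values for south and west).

Field J=9, O=14: +9·20° lon, +14·10° lat → SW at lon 0°, lat 50°.
Square 1, 1: +1·2° lon, +1·1° lat → SW at lon 2°, lat 51°.
Subsquare g=6, p=15: +6·0.0833333° lon, +15·0.0416667° lat → SW at lon 2.5°, lat 51.625°.
Cell spans 0.0833333° lon × 0.0416667° lat. Centre is SW corner plus half of each.
latitude 51.6458, longitude 2.5417.

51.6458, 2.5417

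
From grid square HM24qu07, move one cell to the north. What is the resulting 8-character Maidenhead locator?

HM24qu08

Latitude extended square 7; +1 → 8.
The longitude characters are unchanged.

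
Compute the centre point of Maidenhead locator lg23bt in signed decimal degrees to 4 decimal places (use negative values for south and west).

-26.1875, 44.1250

Field L=11, G=6: +11·20° lon, +6·10° lat → SW at lon 40°, lat -30°.
Square 2, 3: +2·2° lon, +3·1° lat → SW at lon 44°, lat -27°.
Subsquare b=1, t=19: +1·0.0833333° lon, +19·0.0416667° lat → SW at lon 44.0833°, lat -26.2083°.
Cell spans 0.0833333° lon × 0.0416667° lat. Centre is SW corner plus half of each.
latitude -26.1875, longitude 44.1250.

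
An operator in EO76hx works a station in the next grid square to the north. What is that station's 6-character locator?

EO77ha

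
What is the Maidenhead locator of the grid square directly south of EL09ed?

Latitude subsquare d = 3; −1 → 2 = c.
The longitude characters are unchanged.

EL09ec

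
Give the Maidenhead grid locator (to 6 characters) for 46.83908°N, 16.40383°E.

JN86eu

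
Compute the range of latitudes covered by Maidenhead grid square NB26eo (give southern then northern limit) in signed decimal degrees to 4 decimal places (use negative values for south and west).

-73.4167, -73.3750

Field N=13, B=1: +13·20° lon, +1·10° lat → SW at lon 80°, lat -80°.
Square 2, 6: +2·2° lon, +6·1° lat → SW at lon 84°, lat -74°.
Subsquare e=4, o=14: +4·0.0833333° lon, +14·0.0416667° lat → SW at lon 84.3333°, lat -73.4167°.
Cell spans 0.0833333° lon × 0.0416667° lat.
south -73.4167, north -73.3750.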